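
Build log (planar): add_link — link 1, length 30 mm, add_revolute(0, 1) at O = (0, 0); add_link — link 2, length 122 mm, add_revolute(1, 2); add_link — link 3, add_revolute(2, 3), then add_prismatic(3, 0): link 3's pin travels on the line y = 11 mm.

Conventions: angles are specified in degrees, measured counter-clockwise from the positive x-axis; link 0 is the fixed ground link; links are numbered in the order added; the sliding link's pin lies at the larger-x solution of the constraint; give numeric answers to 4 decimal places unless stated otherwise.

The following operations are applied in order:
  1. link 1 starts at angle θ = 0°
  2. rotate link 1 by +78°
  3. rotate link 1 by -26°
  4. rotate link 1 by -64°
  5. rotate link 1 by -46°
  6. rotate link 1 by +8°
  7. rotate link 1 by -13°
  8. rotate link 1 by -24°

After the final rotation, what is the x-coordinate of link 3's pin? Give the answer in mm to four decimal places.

geometry: r = 30 mm, L = 122 mm, e = 11 mm; θ starts at 0°
rotate link 1 by +78°: θ ← 0° +78° = 78°
rotate link 1 by -26°: θ ← 78° -26° = 52°
rotate link 1 by -64°: θ ← 52° -64° = -12°
rotate link 1 by -46°: θ ← -12° -46° = -58°
rotate link 1 by +8°: θ ← -58° +8° = -50°
rotate link 1 by -13°: θ ← -50° -13° = -63°
rotate link 1 by -24°: θ ← -63° -24° = -87°
crank pin P = (r cos θ, r sin θ) = (1.570079, -29.958886)
h = r sin θ − e = -29.958886 − 11 = -40.958886
x = r cos θ + √(L² − h²) = 1.570079 + 114.918970 = 116.489049

116.4890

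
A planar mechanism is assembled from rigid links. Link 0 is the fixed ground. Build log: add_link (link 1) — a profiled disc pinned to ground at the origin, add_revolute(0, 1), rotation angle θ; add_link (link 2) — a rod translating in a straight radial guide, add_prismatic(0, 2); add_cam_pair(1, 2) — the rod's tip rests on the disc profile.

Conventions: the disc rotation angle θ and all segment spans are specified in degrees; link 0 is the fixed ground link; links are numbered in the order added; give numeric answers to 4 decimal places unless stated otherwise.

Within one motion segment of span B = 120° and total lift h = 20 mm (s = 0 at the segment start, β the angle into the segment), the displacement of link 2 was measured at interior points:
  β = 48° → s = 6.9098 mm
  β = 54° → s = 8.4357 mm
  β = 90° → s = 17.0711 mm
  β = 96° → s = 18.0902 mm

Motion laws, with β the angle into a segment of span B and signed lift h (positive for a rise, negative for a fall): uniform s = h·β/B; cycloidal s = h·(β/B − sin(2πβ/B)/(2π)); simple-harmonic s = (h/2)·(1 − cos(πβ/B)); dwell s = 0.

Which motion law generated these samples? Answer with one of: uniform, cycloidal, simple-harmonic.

candidates at β/B = r: uniform s = h·r (linear in β); cycloidal s = h·(r − sin(2πr)/(2π)); simple-harmonic s = (h/2)(1 − cos(πr))
β=48°: printed 6.9098 | uniform 8.0000, cycloidal 6.1290, simple-harmonic 6.9098
β=54°: printed 8.4357 | uniform 9.0000, cycloidal 8.0164, simple-harmonic 8.4357
β=90°: printed 17.0711 | uniform 15.0000, cycloidal 18.1831, simple-harmonic 17.0711
β=96°: printed 18.0902 | uniform 16.0000, cycloidal 19.0273, simple-harmonic 18.0902
only one law matches every sample → simple-harmonic

simple-harmonic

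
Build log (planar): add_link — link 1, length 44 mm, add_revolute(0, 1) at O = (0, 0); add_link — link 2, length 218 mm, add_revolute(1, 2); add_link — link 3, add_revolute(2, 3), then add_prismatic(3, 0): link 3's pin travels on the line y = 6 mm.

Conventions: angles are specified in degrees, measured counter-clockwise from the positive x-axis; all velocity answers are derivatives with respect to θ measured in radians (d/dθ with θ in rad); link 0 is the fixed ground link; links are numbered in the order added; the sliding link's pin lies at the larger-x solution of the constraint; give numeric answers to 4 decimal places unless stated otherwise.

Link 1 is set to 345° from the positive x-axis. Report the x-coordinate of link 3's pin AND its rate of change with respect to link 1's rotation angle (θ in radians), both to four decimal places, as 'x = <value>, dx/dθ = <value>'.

geometry: r = 44 mm, L = 218 mm, e = 6 mm
crank pin P = (r cos θ, r sin θ) = (42.500736, -11.388038)
h = r sin θ − e = -11.388038 − 6 = -17.388038
x = r cos θ + √(L² − h²) = 42.500736 + 217.305444 = 259.806181
dx/dθ = −r sin θ − h·r cos θ/√(L² − h²) (θ in radians; h = -17.388038) = 14.788801

x = 259.8062, dx/dθ = 14.7888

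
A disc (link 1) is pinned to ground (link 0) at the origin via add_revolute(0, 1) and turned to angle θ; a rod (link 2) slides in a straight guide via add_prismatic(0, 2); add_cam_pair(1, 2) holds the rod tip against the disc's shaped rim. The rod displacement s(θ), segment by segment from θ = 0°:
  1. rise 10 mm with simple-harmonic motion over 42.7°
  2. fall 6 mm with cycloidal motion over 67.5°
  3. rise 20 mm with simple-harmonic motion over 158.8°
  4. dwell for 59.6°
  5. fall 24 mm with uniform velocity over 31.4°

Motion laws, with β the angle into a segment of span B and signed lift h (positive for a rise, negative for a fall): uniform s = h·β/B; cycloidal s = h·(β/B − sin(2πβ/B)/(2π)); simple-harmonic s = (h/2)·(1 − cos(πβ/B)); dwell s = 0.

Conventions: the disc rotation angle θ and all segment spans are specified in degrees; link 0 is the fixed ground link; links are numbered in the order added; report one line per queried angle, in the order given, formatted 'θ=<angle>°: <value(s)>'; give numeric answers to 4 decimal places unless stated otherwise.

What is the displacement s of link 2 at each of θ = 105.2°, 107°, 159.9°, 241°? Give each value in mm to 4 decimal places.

segment 1 (0° to 42.7°, simple-harmonic, h = 10) is passed completely: s = 0.0000 + (10) = 10.0000
θ = 105.2° falls in segment 2 (42.7° to 110.2°, cycloidal, h = -6): β = 105.2 − 42.7 = 62.5°, B = 67.5°; Δs = -6·(0.9259 − sin(2π·0.9259)/(2π)) = -5.9841; s = 10.0000 − 5.9841 = 4.0159
θ = 107° falls in segment 2 (42.7° to 110.2°, cycloidal, h = -6): β = 107 − 42.7 = 64.3°, B = 67.5°; Δs = -6·(0.9526 − sin(2π·0.9526)/(2π)) = -5.9958; s = 10.0000 − 5.9958 = 4.0042
segment 2 (42.7° to 110.2°, cycloidal, h = -6) is passed completely: s = 10.0000 + (-6) = 4.0000
θ = 159.9° falls in segment 3 (110.2° to 269°, simple-harmonic, h = 20): β = 159.9 − 110.2 = 49.7°, B = 158.8°; Δs = 20/2·(1 − cos(π·0.3130)) = 4.4566; s = 4.0000 + 4.4566 = 8.4566
θ = 241° falls in segment 3 (110.2° to 269°, simple-harmonic, h = 20): β = 241 − 110.2 = 130.8°, B = 158.8°; Δs = 20/2·(1 − cos(π·0.8237)) = 18.5046; s = 4.0000 + 18.5046 = 22.5046

θ=105.2°: 4.0159
θ=107°: 4.0042
θ=159.9°: 8.4566
θ=241°: 22.5046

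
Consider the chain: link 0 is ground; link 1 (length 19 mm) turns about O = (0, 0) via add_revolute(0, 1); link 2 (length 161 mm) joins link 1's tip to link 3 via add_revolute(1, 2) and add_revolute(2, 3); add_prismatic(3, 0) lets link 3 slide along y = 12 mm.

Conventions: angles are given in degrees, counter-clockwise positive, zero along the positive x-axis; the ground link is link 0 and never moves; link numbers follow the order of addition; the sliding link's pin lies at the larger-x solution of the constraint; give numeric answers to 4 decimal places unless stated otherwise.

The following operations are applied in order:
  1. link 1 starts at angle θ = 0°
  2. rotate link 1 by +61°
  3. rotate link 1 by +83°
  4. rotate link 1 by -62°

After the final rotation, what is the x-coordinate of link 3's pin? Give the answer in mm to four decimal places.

geometry: r = 19 mm, L = 161 mm, e = 12 mm; θ starts at 0°
rotate link 1 by +61°: θ ← 0° +61° = 61°
rotate link 1 by +83°: θ ← 61° +83° = 144°
rotate link 1 by -62°: θ ← 144° -62° = 82°
crank pin P = (r cos θ, r sin θ) = (2.644289, 18.815093)
h = r sin θ − e = 18.815093 − 12 = 6.815093
x = r cos θ + √(L² − h²) = 2.644289 + 160.855695 = 163.499984

163.5000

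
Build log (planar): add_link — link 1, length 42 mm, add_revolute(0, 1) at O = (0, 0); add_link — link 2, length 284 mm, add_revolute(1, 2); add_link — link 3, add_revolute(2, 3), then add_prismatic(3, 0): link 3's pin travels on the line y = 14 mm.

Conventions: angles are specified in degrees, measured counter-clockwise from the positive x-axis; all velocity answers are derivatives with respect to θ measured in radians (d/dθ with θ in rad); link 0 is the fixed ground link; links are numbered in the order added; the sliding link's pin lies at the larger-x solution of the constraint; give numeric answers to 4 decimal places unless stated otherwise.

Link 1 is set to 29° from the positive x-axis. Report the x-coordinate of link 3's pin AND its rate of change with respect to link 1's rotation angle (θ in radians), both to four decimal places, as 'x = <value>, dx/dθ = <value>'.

geometry: r = 42 mm, L = 284 mm, e = 14 mm
crank pin P = (r cos θ, r sin θ) = (36.734028, 20.362004)
h = r sin θ − e = 20.362004 − 14 = 6.362004
x = r cos θ + √(L² − h²) = 36.734028 + 283.928732 = 320.662760
dx/dθ = −r sin θ − h·r cos θ/√(L² − h²) (θ in radians; h = 6.362004) = -21.185105

x = 320.6628, dx/dθ = -21.1851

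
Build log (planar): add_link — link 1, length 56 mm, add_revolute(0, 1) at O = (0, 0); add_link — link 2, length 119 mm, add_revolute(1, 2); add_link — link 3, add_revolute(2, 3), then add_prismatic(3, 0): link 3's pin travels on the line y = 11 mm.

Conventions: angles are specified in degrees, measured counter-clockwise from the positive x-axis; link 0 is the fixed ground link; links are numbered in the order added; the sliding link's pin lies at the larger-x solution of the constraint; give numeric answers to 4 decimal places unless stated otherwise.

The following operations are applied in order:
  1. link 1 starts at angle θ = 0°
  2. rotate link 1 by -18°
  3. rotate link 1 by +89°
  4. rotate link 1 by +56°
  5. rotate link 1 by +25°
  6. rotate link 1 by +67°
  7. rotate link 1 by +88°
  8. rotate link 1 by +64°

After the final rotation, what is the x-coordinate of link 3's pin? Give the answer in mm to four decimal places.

geometry: r = 56 mm, L = 119 mm, e = 11 mm; θ starts at 0°
rotate link 1 by -18°: θ ← 0° -18° = -18°
rotate link 1 by +89°: θ ← -18° +89° = 71°
rotate link 1 by +56°: θ ← 71° +56° = 127°
rotate link 1 by +25°: θ ← 127° +25° = 152°
rotate link 1 by +67°: θ ← 152° +67° = 219°
rotate link 1 by +88°: θ ← 219° +88° = 307°
rotate link 1 by +64°: θ ← 307° +64° = 371°
crank pin P = (r cos θ, r sin θ) = (54.971122, 10.685304)
h = r sin θ − e = 10.685304 − 11 = -0.314696
x = r cos θ + √(L² − h²) = 54.971122 + 118.999584 = 173.970706

173.9707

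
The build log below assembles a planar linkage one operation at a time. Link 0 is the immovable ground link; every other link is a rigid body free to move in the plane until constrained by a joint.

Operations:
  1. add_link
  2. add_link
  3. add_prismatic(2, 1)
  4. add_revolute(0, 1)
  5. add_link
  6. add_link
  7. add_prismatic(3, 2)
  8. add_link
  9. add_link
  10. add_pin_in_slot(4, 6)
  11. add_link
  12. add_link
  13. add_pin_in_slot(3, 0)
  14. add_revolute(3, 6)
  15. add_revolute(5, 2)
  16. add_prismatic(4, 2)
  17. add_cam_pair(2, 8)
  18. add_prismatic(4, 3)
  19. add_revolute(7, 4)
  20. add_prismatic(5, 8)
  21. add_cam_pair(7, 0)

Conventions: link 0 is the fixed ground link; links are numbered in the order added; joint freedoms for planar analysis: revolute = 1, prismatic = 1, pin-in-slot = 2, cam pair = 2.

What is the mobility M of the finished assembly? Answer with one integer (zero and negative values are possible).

(L,J1,J2)=(1,0,0); link0 fixed
link1: (2,0,0)
link2: (3,0,0)
P 2-1 [J1]: (3,1,0)
R 0-1 [J1]: (3,2,0)
link3: (4,2,0)
link4: (5,2,0)
P 3-2 [J1]: (5,3,0)
link5: (6,3,0)
link6: (7,3,0)
PS 4-6 [J2]: (7,3,1)
link7: (8,3,1)
link8: (9,3,1)
PS 3-0 [J2]: (9,3,2)
R 3-6 [J1]: (9,4,2)
R 5-2 [J1]: (9,5,2)
P 4-2 [J1]: (9,6,2)
C 2-8 [J2]: (9,6,3)
P 4-3 [J1]: (9,7,3)
R 7-4 [J1]: (9,8,3)
P 5-8 [J1]: (9,9,3)
C 7-0 [J2]: (9,9,4)
Grübler: 3·8 − 2·9 − 4 = 2

M = 2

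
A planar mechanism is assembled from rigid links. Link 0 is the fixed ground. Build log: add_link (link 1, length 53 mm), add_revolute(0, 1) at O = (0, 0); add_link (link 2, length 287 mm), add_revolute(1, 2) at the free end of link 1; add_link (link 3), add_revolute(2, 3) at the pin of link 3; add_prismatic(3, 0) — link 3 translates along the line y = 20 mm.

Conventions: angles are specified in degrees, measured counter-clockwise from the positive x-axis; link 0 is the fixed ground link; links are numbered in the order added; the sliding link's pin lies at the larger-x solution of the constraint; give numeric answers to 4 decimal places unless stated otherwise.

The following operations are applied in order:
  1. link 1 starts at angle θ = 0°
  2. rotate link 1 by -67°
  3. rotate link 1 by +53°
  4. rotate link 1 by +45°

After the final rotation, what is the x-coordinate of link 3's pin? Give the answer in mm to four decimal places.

geometry: r = 53 mm, L = 287 mm, e = 20 mm; θ starts at 0°
rotate link 1 by -67°: θ ← 0° -67° = -67°
rotate link 1 by +53°: θ ← -67° +53° = -14°
rotate link 1 by +45°: θ ← -14° +45° = 31°
crank pin P = (r cos θ, r sin θ) = (45.429867, 27.297018)
h = r sin θ − e = 27.297018 − 20 = 7.297018
x = r cos θ + √(L² − h²) = 45.429867 + 286.907221 = 332.337088

332.3371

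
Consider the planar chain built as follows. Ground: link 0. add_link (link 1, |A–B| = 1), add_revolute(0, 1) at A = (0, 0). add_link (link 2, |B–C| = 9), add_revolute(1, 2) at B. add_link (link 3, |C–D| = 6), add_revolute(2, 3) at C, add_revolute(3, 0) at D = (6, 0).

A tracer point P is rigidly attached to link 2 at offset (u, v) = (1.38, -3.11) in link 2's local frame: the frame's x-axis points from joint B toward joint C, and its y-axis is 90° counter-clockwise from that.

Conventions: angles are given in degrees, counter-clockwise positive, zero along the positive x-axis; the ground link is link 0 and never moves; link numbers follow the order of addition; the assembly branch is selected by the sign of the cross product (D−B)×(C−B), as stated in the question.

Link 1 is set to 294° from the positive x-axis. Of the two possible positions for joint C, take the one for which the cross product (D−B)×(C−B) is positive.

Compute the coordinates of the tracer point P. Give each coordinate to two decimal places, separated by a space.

A=(0,0), D=(6.00,0)
B = A + 1.00·(cos294°, sin294°) = (0.4067, -0.9135)
|BD| = 5.6674
circle(B,9.00) ∩ circle(D,6.00): a=6.8038, h=5.8914
  candidates: C₊=(6.1719,5.9975) cross=33.389; C₋=(8.0712,-5.6312) cross=-33.389
  branch + wants cross > 0 → take C=(6.1719,5.9975) (cross=33.389)
ex = (C−B)/|BC| = (0.6406,0.7679); ey = (-0.7679,0.6406)
P = B + 1.38·ex + -3.11·ey = (3.6789,-1.8460)

3.68 -1.85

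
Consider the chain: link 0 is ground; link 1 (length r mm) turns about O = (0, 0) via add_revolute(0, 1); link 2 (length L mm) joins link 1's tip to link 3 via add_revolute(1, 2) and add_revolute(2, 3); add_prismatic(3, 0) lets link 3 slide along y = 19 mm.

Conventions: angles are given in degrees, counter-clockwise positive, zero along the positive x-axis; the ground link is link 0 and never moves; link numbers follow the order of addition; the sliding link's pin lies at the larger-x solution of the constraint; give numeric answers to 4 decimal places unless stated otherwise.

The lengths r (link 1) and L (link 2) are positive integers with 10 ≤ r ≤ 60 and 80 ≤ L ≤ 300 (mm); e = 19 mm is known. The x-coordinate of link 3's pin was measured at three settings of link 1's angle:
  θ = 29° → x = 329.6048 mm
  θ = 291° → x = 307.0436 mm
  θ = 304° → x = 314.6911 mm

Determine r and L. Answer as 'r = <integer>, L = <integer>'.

constraint per measurement: (x − r cos θ)² + (r sin θ − e)² = L²
subtracting the θ₁ and θ₂ equations cancels the r² and L² terms:
r = (x₁² − x₂²) / (2[(x₁cos θ₁ + e sin θ₁) − (x₂cos θ₂ + e sin θ₂)]) = 35.0000 → r = 35
L² = (x₁ − r cos θ₁)² + (r sin θ₁ − e)² = 89401.0076 → L = 299.0000 → L = 299
check at θ₃=304°: x = 314.6911 (printed 314.6911) ✓

r = 35, L = 299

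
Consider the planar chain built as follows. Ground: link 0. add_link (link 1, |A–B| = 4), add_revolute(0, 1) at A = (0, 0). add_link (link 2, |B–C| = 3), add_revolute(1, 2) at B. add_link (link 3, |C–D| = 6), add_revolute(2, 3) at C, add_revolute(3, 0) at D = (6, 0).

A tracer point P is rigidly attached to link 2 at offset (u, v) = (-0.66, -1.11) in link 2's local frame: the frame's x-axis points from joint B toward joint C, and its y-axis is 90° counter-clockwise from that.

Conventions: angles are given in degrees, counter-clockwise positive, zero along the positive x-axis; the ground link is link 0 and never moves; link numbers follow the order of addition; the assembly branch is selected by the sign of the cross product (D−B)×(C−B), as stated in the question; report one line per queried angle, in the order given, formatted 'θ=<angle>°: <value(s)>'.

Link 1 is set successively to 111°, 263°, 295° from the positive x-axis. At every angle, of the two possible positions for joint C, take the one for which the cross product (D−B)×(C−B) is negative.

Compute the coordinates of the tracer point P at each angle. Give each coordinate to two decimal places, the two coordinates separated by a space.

A=(0,0), D=(6.00,0)
θ=111°: B = A + 4.00·(cos111°, sin111°) = (-1.4335, 3.7343)
θ=111°: |BD| = 8.3188
θ=111°: circle(B,3.00) ∩ circle(D,6.00): a=2.5365, h=1.6019
θ=111°:   candidates: C₊=(1.5522,4.0271) cross=13.326; C₋=(0.1140,1.1643) cross=-13.326
θ=111°:   branch - wants cross < 0 → take C=(0.1140,1.1643) (cross=-13.326)
θ=111°: ex = (C−B)/|BC| = (0.5158,-0.8567); ey = (0.8567,0.5158)
θ=111°: P = B + -0.66·ex + -1.11·ey = (-2.7248,3.7272)
θ=263°: B = A + 4.00·(cos263°, sin263°) = (-0.4875, -3.9702)
θ=263°: |BD| = 7.6059
θ=263°: circle(B,3.00) ∩ circle(D,6.00): a=2.0280, h=2.2107
θ=263°:   candidates: C₊=(0.0884,-1.0260) cross=16.814; C₋=(2.3963,-4.7972) cross=-16.814
θ=263°:   branch - wants cross < 0 → take C=(2.3963,-4.7972) (cross=-16.814)
θ=263°: ex = (C−B)/|BC| = (0.9613,-0.2757); ey = (0.2757,0.9613)
θ=263°: P = B + -0.66·ex + -1.11·ey = (-1.4279,-4.8552)
θ=295°: B = A + 4.00·(cos295°, sin295°) = (1.6905, -3.6252)
θ=295°: |BD| = 5.6315
θ=295°: circle(B,3.00) ∩ circle(D,6.00): a=0.4186, h=2.9707
θ=295°:   candidates: C₊=(0.0985,-1.0825) cross=16.729; C₋=(3.9231,-5.6291) cross=-16.729
θ=295°:   branch - wants cross < 0 → take C=(3.9231,-5.6291) (cross=-16.729)
θ=295°: ex = (C−B)/|BC| = (0.7442,-0.6679); ey = (0.6679,0.7442)
θ=295°: P = B + -0.66·ex + -1.11·ey = (0.4579,-4.0105)

θ=111°: -2.72 3.73
θ=263°: -1.43 -4.86
θ=295°: 0.46 -4.01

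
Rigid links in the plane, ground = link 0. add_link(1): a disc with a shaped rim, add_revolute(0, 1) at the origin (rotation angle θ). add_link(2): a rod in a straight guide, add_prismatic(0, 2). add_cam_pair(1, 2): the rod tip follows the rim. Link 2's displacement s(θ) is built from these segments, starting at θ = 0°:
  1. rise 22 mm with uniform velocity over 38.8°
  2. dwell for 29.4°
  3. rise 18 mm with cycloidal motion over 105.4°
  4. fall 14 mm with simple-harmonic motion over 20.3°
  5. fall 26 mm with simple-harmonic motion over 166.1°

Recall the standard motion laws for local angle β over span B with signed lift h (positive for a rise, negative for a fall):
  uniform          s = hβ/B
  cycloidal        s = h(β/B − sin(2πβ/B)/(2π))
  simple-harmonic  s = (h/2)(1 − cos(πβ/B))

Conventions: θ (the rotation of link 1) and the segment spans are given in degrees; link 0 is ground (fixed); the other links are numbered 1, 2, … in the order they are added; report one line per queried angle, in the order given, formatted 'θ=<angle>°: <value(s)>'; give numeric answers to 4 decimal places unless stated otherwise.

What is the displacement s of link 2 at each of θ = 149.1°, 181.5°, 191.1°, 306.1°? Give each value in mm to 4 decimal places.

segment 1 (0° to 38.8°, uniform, h = 22) is passed completely: s = 0.0000 + (22) = 22.0000
segment 2 (38.8° to 68.2°, dwell): s unchanged at 22.0000
θ = 149.1° falls in segment 3 (68.2° to 173.6°, cycloidal, h = 18): β = 149.1 − 68.2 = 80.9°, B = 105.4°; Δs = 18·(0.7676 − sin(2π·0.7676)/(2π)) = 16.6633; s = 22.0000 + 16.6633 = 38.6633
segment 3 (68.2° to 173.6°, cycloidal, h = 18) is passed completely: s = 22.0000 + (18) = 40.0000
θ = 181.5° falls in segment 4 (173.6° to 193.9°, simple-harmonic, h = -14): β = 181.5 − 173.6 = 7.9°, B = 20.3°; Δs = -14/2·(1 − cos(π·0.3892)) = -4.6115; s = 40.0000 − 4.6115 = 35.3885
θ = 191.1° falls in segment 4 (173.6° to 193.9°, simple-harmonic, h = -14): β = 191.1 − 173.6 = 17.5°, B = 20.3°; Δs = -14/2·(1 − cos(π·0.8621)) = -13.3530; s = 40.0000 − 13.3530 = 26.6470
segment 4 (173.6° to 193.9°, simple-harmonic, h = -14) is passed completely: s = 40.0000 + (-14) = 26.0000
θ = 306.1° falls in segment 5 (193.9° to 360°, simple-harmonic, h = -26): β = 306.1 − 193.9 = 112.2°, B = 166.1°; Δs = -26/2·(1 − cos(π·0.6755)) = -19.8098; s = 26.0000 − 19.8098 = 6.1902

θ=149.1°: 38.6633
θ=181.5°: 35.3885
θ=191.1°: 26.6470
θ=306.1°: 6.1902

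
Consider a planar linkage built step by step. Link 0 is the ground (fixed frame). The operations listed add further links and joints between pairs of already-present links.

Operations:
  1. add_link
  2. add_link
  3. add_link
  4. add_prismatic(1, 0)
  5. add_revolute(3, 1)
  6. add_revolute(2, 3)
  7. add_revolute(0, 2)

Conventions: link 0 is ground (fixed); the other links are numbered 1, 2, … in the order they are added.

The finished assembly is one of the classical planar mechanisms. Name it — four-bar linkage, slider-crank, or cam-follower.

links: 4 (incl. ground); joints: 3 revolute, 1 prismatic, 0 higher (cam) pair, forming one closed loop
4 links, 3 revolutes + 1 prismatic in one loop → slider-crank

slider-crank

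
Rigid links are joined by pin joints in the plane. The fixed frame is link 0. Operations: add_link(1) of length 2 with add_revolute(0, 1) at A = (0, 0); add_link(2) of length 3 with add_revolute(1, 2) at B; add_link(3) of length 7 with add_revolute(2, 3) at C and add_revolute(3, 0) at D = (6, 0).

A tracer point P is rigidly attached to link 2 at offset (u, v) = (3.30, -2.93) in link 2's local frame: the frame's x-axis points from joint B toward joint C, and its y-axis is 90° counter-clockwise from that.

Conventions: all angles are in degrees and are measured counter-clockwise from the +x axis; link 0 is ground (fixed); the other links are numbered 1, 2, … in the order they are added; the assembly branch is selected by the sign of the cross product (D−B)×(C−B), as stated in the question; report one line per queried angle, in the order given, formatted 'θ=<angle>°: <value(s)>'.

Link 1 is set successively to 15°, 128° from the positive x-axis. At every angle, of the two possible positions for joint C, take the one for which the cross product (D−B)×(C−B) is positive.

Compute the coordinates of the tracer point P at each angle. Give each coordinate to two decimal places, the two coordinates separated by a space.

A=(0,0), D=(6.00,0)
θ=15°: B = A + 2.00·(cos15°, sin15°) = (1.9319, 0.5176)
θ=15°: |BD| = 4.1009
θ=15°: circle(B,3.00) ∩ circle(D,7.00): a=-2.8264, h=1.0056
θ=15°:   candidates: C₊=(-0.7451,1.8719) cross=4.124; C₋=(-0.9989,-0.1231) cross=-4.124
θ=15°:   branch + wants cross > 0 → take C=(-0.7451,1.8719) (cross=4.124)
θ=15°: ex = (C−B)/|BC| = (-0.8923,0.4514); ey = (-0.4514,-0.8923)
θ=15°: P = B + 3.30·ex + -2.93·ey = (0.3100,4.6218)
θ=128°: B = A + 2.00·(cos128°, sin128°) = (-1.2313, 1.5760)
θ=128°: |BD| = 7.4011
θ=128°: circle(B,3.00) ∩ circle(D,7.00): a=0.9982, h=2.8291
θ=128°:   candidates: C₊=(0.3464,4.1276) cross=20.938; C₋=(-0.8584,-1.4007) cross=-20.938
θ=128°:   branch + wants cross > 0 → take C=(0.3464,4.1276) (cross=20.938)
θ=128°: ex = (C−B)/|BC| = (0.5259,0.8505); ey = (-0.8505,0.5259)
θ=128°: P = B + 3.30·ex + -2.93·ey = (2.9963,2.8418)

θ=15°: 0.31 4.62
θ=128°: 3.00 2.84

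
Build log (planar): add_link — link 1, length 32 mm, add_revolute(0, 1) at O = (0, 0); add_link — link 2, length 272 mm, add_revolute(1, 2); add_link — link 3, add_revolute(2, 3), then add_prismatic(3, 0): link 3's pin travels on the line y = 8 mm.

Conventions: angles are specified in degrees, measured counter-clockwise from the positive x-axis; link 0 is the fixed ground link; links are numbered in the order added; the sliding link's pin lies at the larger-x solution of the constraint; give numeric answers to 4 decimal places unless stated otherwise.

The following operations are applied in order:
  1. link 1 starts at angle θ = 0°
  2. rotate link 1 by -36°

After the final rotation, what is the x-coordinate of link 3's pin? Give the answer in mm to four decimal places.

geometry: r = 32 mm, L = 272 mm, e = 8 mm; θ starts at 0°
rotate link 1 by -36°: θ ← 0° -36° = -36°
crank pin P = (r cos θ, r sin θ) = (25.888544, -18.809128)
h = r sin θ − e = -18.809128 − 8 = -26.809128
x = r cos θ + √(L² − h²) = 25.888544 + 270.675582 = 296.564126

296.5641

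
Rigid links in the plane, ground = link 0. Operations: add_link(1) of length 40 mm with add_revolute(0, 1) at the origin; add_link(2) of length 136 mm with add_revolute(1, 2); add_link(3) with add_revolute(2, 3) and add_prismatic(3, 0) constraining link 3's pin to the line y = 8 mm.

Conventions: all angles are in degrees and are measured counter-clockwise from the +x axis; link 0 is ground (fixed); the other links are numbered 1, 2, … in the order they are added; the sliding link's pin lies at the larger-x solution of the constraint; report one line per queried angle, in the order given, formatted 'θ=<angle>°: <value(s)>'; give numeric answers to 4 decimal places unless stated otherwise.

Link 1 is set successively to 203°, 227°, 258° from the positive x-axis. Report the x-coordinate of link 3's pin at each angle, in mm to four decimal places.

geometry: r = 40 mm, L = 136 mm, e = 8 mm
θ=203°: crank pin P = (r cos θ, r sin θ) = (-36.820194, -15.629245)
θ=203°: h = r sin θ − e = -15.629245 − 8 = -23.629245
θ=203°: x = r cos θ + √(L² − h²) = -36.820194 + 133.931545 = 97.111351
θ=227°: crank pin P = (r cos θ, r sin θ) = (-27.279934, -29.254148)
θ=227°: h = r sin θ − e = -29.254148 − 8 = -37.254148
θ=227°: x = r cos θ + √(L² − h²) = -27.279934 + 130.798045 = 103.518110
θ=258°: crank pin P = (r cos θ, r sin θ) = (-8.316468, -39.125904)
θ=258°: h = r sin θ − e = -39.125904 − 8 = -47.125904
θ=258°: x = r cos θ + √(L² − h²) = -8.316468 + 127.574093 = 119.257625

θ=203°: 97.1114
θ=227°: 103.5181
θ=258°: 119.2576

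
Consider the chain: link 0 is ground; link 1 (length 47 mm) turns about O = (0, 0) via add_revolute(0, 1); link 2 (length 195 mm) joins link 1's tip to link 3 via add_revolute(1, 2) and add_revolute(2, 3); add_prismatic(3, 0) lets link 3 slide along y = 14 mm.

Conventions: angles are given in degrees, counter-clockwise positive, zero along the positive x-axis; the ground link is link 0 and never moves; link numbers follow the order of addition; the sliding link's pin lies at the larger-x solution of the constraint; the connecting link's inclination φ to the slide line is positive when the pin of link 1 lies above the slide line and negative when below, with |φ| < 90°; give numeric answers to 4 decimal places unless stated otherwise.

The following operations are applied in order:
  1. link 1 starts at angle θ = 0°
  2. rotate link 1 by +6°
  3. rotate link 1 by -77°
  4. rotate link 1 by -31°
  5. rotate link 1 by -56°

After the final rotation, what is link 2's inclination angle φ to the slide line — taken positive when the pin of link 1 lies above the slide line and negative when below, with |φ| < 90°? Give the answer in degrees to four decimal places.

geometry: r = 47 mm, L = 195 mm, e = 14 mm; θ starts at 0°
rotate link 1 by +6°: θ ← 0° +6° = 6°
rotate link 1 by -77°: θ ← 6° -77° = -71°
rotate link 1 by -31°: θ ← -71° -31° = -102°
rotate link 1 by -56°: θ ← -102° -56° = -158°
h = r sin θ − e = -17.606510 − 14 = -31.606510
sin φ = h / L = -31.606510 / 195 = -0.16208467
φ = arcsin(-0.16208467) = -9.327918°

-9.3279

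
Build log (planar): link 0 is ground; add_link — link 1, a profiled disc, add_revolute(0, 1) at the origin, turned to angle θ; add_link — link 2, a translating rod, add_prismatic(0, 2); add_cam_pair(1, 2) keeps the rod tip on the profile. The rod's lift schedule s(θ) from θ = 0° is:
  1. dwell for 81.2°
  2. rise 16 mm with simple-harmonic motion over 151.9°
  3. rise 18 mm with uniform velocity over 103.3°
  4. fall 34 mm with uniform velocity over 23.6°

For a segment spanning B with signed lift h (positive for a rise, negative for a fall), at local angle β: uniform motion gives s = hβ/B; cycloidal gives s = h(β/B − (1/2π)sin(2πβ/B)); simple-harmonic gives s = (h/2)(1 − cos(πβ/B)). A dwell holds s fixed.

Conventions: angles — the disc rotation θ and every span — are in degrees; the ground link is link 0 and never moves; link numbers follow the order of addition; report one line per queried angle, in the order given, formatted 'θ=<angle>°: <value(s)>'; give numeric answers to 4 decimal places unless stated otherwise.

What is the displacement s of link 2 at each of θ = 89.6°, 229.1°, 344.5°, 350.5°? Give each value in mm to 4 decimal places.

seg 1 [0°–81.2°] dwell: s stays 0.0000
seg 2 [81.2°–233.1°] simple-harmonic, h=16: θ=89.6° here. β=8.4, B=151.9. 16/2·(1 − cos(π·0.0553)) = 0.1204 → s = 0.1204
seg 2 [81.2°–233.1°] simple-harmonic, h=16: θ=229.1° here. β=147.9, B=151.9. 16/2·(1 − cos(π·0.9737)) = 15.9726 → s = 15.9726
seg 2 [81.2°–233.1°] simple-harmonic, h=16: full span → s += 16 → s = 16.0000
seg 3 [233.1°–336.4°] uniform, h=18: full span → s += 18 → s = 34.0000
seg 4 [336.4°–360°] uniform, h=-34: θ=344.5° here. β=8.1, B=23.6. -34·8.1/23.6 = -11.6695 → s = 22.3305
seg 4 [336.4°–360°] uniform, h=-34: θ=350.5° here. β=14.1, B=23.6. -34·14.1/23.6 = -20.3136 → s = 13.6864

θ=89.6°: 0.1204
θ=229.1°: 15.9726
θ=344.5°: 22.3305
θ=350.5°: 13.6864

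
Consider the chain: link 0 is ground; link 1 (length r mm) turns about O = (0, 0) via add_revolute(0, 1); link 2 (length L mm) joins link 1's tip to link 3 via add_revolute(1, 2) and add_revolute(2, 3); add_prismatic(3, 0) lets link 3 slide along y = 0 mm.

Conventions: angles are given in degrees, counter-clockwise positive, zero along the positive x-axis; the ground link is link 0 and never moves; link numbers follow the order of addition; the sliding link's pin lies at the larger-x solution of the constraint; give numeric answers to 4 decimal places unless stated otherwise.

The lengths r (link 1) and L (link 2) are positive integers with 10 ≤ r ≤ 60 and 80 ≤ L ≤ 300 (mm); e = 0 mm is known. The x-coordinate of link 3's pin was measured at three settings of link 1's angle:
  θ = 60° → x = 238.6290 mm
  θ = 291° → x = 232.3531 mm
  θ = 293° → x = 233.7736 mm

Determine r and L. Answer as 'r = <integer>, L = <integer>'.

constraint per measurement: (x − r cos θ)² + (r sin θ − e)² = L²
subtracting the θ₁ and θ₂ equations cancels the r² and L² terms:
r = (x₁² − x₂²) / (2[(x₁cos θ₁ + e sin θ₁) − (x₂cos θ₂ + e sin θ₂)]) = 41.0002 → r = 41
L² = (x₁ − r cos θ₁)² + (r sin θ₁ − e)² = 48841.0106 → L = 221.0000 → L = 221
check at θ₃=293°: x = 233.7736 (printed 233.7736) ✓

r = 41, L = 221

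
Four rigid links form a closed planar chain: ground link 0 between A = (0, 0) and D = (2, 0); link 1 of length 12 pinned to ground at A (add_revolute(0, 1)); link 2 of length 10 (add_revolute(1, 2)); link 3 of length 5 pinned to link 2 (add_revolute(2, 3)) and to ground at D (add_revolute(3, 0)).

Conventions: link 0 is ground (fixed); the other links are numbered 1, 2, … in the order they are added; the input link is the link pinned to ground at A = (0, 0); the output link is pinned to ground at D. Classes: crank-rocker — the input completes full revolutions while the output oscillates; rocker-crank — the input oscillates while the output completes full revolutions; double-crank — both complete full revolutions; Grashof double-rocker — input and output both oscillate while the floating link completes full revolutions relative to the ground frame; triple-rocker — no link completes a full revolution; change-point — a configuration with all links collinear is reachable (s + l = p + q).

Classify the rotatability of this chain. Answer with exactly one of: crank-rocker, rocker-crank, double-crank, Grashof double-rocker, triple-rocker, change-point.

lengths: ground=2, input=12, coupler=10, output=5
sorted: s=2 (shortest), l=12 (longest), p+q=15
s + l = 14 vs p + q = 15
s + l < p + q (Grashof) with shortest = ground link → double-crank

double-crank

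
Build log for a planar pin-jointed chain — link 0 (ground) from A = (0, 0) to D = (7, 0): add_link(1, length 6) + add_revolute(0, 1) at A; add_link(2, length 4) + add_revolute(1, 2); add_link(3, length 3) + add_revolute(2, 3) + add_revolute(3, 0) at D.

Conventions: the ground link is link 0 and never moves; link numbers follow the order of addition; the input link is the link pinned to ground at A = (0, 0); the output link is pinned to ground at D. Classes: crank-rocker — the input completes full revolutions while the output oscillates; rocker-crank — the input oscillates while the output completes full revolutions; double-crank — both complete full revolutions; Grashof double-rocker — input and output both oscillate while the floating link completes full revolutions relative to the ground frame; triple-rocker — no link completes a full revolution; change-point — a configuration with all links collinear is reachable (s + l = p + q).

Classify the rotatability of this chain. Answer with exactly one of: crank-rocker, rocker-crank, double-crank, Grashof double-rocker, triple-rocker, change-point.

lengths: ground=7, input=6, coupler=4, output=3
sorted: s=3 (shortest), l=7 (longest), p+q=10
s + l = 10 vs p + q = 10
s + l = p + q → change-point (collinear configuration reachable)

change-point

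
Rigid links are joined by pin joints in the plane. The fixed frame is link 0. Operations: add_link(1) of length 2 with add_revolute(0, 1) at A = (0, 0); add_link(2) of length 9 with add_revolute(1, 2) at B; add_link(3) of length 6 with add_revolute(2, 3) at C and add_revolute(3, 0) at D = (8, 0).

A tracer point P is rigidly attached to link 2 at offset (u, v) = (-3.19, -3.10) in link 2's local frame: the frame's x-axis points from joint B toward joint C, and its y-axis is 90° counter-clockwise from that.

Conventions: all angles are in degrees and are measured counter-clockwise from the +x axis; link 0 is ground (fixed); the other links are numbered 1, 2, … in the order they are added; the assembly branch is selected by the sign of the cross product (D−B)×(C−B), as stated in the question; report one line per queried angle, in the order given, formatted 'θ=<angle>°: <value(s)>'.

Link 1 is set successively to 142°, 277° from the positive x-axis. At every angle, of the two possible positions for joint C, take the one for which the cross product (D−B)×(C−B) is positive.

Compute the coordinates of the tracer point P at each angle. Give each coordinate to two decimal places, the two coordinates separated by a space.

A=(0,0), D=(8.00,0)
θ=142°: B = A + 2.00·(cos142°, sin142°) = (-1.5760, 1.2313)
θ=142°: |BD| = 9.6549
θ=142°: circle(B,9.00) ∩ circle(D,6.00): a=7.1579, h=5.4557
θ=142°:   candidates: C₊=(6.2192,5.7296) cross=52.674; C₋=(4.8276,-5.0927) cross=-52.674
θ=142°:   branch + wants cross > 0 → take C=(6.2192,5.7296) (cross=52.674)
θ=142°: ex = (C−B)/|BC| = (0.8661,0.4998); ey = (-0.4998,0.8661)
θ=142°: P = B + -3.19·ex + -3.10·ey = (-2.7896,-3.0481)
θ=277°: B = A + 2.00·(cos277°, sin277°) = (0.2437, -1.9851)
θ=277°: |BD| = 8.0063
θ=277°: circle(B,9.00) ∩ circle(D,6.00): a=6.8134, h=5.8802
θ=277°:   candidates: C₊=(5.3865,5.4009) cross=47.079; C₋=(8.3024,-5.9924) cross=-47.079
θ=277°:   branch + wants cross > 0 → take C=(5.3865,5.4009) (cross=47.079)
θ=277°: ex = (C−B)/|BC| = (0.5714,0.8207); ey = (-0.8207,0.5714)
θ=277°: P = B + -3.19·ex + -3.10·ey = (0.9650,-6.3744)

θ=142°: -2.79 -3.05
θ=277°: 0.96 -6.37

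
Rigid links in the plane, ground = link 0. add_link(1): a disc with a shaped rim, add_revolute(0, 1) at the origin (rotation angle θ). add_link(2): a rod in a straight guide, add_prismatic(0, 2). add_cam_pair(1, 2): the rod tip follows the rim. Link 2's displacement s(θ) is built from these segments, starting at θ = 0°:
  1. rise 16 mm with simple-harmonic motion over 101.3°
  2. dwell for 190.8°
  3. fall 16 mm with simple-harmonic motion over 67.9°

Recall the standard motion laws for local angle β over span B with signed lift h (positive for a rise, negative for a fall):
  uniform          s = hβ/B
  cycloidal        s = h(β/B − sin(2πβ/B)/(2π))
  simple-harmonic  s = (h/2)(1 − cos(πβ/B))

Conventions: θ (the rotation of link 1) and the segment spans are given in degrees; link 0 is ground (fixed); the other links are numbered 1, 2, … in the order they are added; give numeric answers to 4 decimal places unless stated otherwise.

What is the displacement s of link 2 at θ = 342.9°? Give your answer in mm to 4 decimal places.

segment 1 (0° to 101.3°, simple-harmonic, h = 16) is passed completely: s = 0.0000 + (16) = 16.0000
segment 2 (101.3° to 292.1°, dwell): s unchanged at 16.0000
θ = 342.9° falls in segment 3 (292.1° to 360°, simple-harmonic, h = -16): β = 342.9 − 292.1 = 50.8°, B = 67.9°; Δs = -16/2·(1 − cos(π·0.7482)) = -13.6240; s = 16.0000 − 13.6240 = 2.3760

2.3760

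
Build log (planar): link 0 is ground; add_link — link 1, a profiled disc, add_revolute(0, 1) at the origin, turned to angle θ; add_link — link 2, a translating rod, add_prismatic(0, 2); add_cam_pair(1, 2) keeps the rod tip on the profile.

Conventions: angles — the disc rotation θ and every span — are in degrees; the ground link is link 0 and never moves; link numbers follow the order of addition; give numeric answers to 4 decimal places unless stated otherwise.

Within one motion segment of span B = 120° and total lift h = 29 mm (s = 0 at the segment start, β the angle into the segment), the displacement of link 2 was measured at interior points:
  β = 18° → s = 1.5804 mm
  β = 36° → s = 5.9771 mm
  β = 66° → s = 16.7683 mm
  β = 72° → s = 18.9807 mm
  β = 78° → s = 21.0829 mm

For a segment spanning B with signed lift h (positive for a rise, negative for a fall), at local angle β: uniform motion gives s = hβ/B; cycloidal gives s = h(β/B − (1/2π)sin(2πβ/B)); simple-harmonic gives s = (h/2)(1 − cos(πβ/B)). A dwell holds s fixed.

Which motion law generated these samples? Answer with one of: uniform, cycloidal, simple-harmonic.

candidates at β/B = r: uniform s = h·r (linear in β); cycloidal s = h·(r − sin(2πr)/(2π)); simple-harmonic s = (h/2)(1 − cos(πr))
β=18°: printed 1.5804 | uniform 4.3500, cycloidal 0.6160, simple-harmonic 1.5804
β=36°: printed 5.9771 | uniform 8.7000, cycloidal 4.3104, simple-harmonic 5.9771
β=66°: printed 16.7683 | uniform 15.9500, cycloidal 17.3763, simple-harmonic 16.7683
β=72°: printed 18.9807 | uniform 17.4000, cycloidal 20.1129, simple-harmonic 18.9807
β=78°: printed 21.0829 | uniform 18.8500, cycloidal 22.5840, simple-harmonic 21.0829
only one law matches every sample → simple-harmonic

simple-harmonic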